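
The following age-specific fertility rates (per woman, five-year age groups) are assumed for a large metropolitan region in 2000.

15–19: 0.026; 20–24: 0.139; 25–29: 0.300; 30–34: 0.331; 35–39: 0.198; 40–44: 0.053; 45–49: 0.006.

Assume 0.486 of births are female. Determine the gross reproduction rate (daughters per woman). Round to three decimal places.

2.559

Proportion female at birth = 0.486.
Sum of ASFRs = 0.026 + 0.139 + 0.300 + 0.331 + 0.198 + 0.053 + 0.006 = 1.053
TFR = 5 × 1.053 = 5.265
GRR = 0.486 × 5.265 = 2.55879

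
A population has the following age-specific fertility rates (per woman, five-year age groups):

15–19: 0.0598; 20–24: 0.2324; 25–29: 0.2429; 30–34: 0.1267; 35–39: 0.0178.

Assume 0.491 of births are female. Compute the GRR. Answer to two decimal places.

Proportion female at birth = 0.491.
Sum of ASFRs = 0.0598 + 0.2324 + 0.2429 + 0.1267 + 0.0178 = 0.6796
TFR = 5 × 0.6796 = 3.398
GRR = 0.491 × 3.398 = 1.66842

1.67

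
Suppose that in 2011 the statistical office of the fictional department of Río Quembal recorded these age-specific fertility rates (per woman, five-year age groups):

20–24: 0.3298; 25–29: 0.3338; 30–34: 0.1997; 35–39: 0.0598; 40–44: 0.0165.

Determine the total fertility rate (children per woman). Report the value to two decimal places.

4.70

Sum of ASFRs = 0.3298 + 0.3338 + 0.1997 + 0.0598 + 0.0165 = 0.9396
TFR = 5 × 0.9396 = 4.698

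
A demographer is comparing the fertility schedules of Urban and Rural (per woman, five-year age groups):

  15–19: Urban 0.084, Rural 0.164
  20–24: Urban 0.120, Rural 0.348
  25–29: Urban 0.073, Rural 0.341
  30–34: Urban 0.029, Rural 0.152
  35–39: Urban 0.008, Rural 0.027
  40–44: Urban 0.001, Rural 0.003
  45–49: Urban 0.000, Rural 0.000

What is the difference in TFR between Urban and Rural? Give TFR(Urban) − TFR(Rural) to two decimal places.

-3.60

Urban:
  Sum of ASFRs = 0.084 + 0.120 + 0.073 + 0.029 + 0.008 + 0.001 + 0.000 = 0.315
  TFR = 5 × 0.315 = 1.575
Rural:
  Sum of ASFRs = 0.164 + 0.348 + 0.341 + 0.152 + 0.027 + 0.003 + 0.000 = 1.035
  TFR = 5 × 1.035 = 5.175
Difference = 1.575 − 5.175 = -3.6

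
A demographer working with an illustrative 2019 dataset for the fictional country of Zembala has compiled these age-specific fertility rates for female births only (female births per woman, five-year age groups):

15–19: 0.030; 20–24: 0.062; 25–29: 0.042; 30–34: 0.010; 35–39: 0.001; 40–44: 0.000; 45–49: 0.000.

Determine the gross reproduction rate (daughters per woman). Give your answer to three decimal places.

Sum of female ASFRs = 0.030 + 0.062 + 0.042 + 0.010 + 0.001 + 0.000 + 0.000 = 0.145
GRR = 5 × 0.145 = 0.725

0.725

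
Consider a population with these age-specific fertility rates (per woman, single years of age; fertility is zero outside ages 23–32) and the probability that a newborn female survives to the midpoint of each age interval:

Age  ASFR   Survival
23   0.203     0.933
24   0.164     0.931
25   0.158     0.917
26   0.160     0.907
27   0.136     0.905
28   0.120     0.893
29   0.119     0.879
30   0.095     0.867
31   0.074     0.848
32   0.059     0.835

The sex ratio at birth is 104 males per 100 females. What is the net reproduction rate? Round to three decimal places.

Proportion female at birth = 100 / (100 + 104) = 0.49020.
Per-age-group product (1 × ASFR × survival probability):
  23: 1 × 0.203 × 0.933 = 0.18940
  24: 1 × 0.164 × 0.931 = 0.15268
  25: 1 × 0.158 × 0.917 = 0.14489
  26: 1 × 0.160 × 0.907 = 0.14512
  27: 1 × 0.136 × 0.905 = 0.12308
  28: 1 × 0.120 × 0.893 = 0.10716
  29: 1 × 0.119 × 0.879 = 0.10460
  30: 1 × 0.095 × 0.867 = 0.08237
  31: 1 × 0.074 × 0.848 = 0.06275
  32: 1 × 0.059 × 0.835 = 0.04927
Sum = 1.16132
NRR = 0.49020 × 1.16132 = 0.56928

0.569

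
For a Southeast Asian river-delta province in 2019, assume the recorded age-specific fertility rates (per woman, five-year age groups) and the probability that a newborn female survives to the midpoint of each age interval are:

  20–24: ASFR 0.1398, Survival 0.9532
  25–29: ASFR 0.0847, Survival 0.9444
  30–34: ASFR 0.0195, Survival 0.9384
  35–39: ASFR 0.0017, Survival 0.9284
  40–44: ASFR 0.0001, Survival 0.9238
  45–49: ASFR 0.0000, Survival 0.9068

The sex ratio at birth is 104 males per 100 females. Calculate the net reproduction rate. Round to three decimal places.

0.572

Proportion female at birth = 100 / (100 + 104) = 0.49020.
Each age group contributes 5 × ASFR × survival:
  20–24: 5 × 0.1398 × 0.9532 = 0.66629
  25–29: 5 × 0.0847 × 0.9444 = 0.39995
  30–34: 5 × 0.0195 × 0.9384 = 0.09149
  35–39: 5 × 0.0017 × 0.9284 = 0.00789
  40–44: 5 × 0.0001 × 0.9238 = 0.00046
  45–49: 5 × 0.0000 × 0.9068 = 0.00000
Sum = 1.16608
NRR = 0.49020 × 1.16608 = 0.57161
An NRR under 1 implies long-run decline under these rates.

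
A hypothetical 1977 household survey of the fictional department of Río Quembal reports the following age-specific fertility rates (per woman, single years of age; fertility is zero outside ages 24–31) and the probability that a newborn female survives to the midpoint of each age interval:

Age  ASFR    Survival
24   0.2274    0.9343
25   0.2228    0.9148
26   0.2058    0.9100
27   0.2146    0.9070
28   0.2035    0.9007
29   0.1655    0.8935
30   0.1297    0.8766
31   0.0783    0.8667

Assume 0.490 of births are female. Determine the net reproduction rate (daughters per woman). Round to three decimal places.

0.642

Proportion female at birth = 0.490.
Each age group contributes 1 × ASFR × survival:
  24: 1 × 0.2274 × 0.9343 = 0.21246
  25: 1 × 0.2228 × 0.9148 = 0.20382
  26: 1 × 0.2058 × 0.9100 = 0.18728
  27: 1 × 0.2146 × 0.9070 = 0.19464
  28: 1 × 0.2035 × 0.9007 = 0.18329
  29: 1 × 0.1655 × 0.8935 = 0.14787
  30: 1 × 0.1297 × 0.8766 = 0.11370
  31: 1 × 0.0783 × 0.8667 = 0.06786
Sum = 1.31092
NRR = 0.490 × 1.31092 = 0.64235
An NRR under 1 implies long-run decline under these rates.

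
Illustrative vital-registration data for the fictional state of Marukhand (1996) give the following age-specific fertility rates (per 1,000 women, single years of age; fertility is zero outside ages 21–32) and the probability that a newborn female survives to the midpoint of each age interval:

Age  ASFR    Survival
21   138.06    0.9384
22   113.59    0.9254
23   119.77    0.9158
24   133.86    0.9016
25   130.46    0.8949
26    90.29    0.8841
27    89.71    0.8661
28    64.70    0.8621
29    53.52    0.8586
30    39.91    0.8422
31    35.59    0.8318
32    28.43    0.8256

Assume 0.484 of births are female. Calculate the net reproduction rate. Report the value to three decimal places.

Proportion female at birth = 0.484.
Survival-weighted fertility by age (1·fₓ·Sₓ):
  21: 1 × 138.06/1000 × 0.9384 = 0.12956
  22: 1 × 113.59/1000 × 0.9254 = 0.10512
  23: 1 × 119.77/1000 × 0.9158 = 0.10969
  24: 1 × 133.86/1000 × 0.9016 = 0.12069
  25: 1 × 130.46/1000 × 0.8949 = 0.11675
  26: 1 × 90.29/1000 × 0.8841 = 0.07983
  27: 1 × 89.71/1000 × 0.8661 = 0.07770
  28: 1 × 64.70/1000 × 0.8621 = 0.05578
  29: 1 × 53.52/1000 × 0.8586 = 0.04595
  30: 1 × 39.91/1000 × 0.8422 = 0.03361
  31: 1 × 35.59/1000 × 0.8318 = 0.02960
  32: 1 × 28.43/1000 × 0.8256 = 0.02347
Sum = 0.92775
NRR = 0.484 × 0.92775 = 0.44903
An NRR under 1 implies long-run decline under these rates.

0.449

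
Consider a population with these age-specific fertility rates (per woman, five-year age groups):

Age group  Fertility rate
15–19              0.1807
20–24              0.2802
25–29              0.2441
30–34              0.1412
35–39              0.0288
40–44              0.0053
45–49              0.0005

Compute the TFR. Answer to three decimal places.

Sum of ASFRs = 0.1807 + 0.2802 + 0.2441 + 0.1412 + 0.0288 + 0.0053 + 0.0005 = 0.8808
TFR = 5 × 0.8808 = 4.404

4.404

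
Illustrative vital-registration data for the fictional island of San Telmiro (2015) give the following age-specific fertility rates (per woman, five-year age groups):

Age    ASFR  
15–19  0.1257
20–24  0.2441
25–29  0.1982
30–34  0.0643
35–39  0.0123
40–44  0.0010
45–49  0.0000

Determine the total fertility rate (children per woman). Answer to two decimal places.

Sum of ASFRs = 0.1257 + 0.2441 + 0.1982 + 0.0643 + 0.0123 + 0.0010 + 0.0000 = 0.6456
TFR = 5 × 0.6456 = 3.228

3.23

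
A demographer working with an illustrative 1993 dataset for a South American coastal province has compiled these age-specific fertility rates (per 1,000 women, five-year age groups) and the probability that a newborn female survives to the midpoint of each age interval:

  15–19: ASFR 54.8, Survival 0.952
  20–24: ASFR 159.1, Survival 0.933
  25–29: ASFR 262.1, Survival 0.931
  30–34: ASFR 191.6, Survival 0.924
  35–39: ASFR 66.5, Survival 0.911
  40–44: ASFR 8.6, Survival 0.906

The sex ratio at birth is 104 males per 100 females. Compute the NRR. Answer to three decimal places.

Proportion female at birth = 100 / (100 + 104) = 0.49020.
Survival-weighted fertility by age (5·fₓ·Sₓ):
  15–19: 5 × 54.8/1000 × 0.952 = 0.26085
  20–24: 5 × 159.1/1000 × 0.933 = 0.74220
  25–29: 5 × 262.1/1000 × 0.931 = 1.22008
  30–34: 5 × 191.6/1000 × 0.924 = 0.88519
  35–39: 5 × 66.5/1000 × 0.911 = 0.30291
  40–44: 5 × 8.6/1000 × 0.906 = 0.03896
Sum = 3.45019
NRR = 0.49020 × 3.45019 = 1.69128
NRR > 1, so each generation more than replaces itself.

1.691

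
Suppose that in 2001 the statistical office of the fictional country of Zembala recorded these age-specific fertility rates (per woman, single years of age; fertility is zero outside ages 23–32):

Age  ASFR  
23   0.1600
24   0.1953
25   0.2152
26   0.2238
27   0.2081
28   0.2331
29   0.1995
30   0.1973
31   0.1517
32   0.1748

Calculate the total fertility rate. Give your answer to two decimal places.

1.96

Sum of ASFRs = 0.1600 + 0.1953 + 0.2152 + 0.2238 + 0.2081 + 0.2331 + 0.1995 + 0.1973 + 0.1517 + 0.1748 = 1.9588
TFR = 1.9588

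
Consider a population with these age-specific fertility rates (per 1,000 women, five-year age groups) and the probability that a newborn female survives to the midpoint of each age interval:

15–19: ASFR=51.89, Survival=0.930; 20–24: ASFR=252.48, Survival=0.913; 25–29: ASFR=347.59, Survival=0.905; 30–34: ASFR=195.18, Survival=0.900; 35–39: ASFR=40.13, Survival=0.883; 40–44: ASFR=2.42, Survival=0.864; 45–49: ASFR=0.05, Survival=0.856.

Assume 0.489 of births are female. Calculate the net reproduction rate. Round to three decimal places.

1.972

Proportion female at birth = 0.489.
Weighting each age-specific rate by interval width and survival:
  15–19: 5 × 51.89/1000 × 0.930 = 0.24129
  20–24: 5 × 252.48/1000 × 0.913 = 1.15257
  25–29: 5 × 347.59/1000 × 0.905 = 1.57284
  30–34: 5 × 195.18/1000 × 0.900 = 0.87831
  35–39: 5 × 40.13/1000 × 0.883 = 0.17717
  40–44: 5 × 2.42/1000 × 0.864 = 0.01045
  45–49: 5 × 0.05/1000 × 0.856 = 0.00021
Sum = 4.03284
NRR = 0.489 × 4.03284 = 1.97206
An NRR exceeding 1 indicates intrinsic growth under these rates.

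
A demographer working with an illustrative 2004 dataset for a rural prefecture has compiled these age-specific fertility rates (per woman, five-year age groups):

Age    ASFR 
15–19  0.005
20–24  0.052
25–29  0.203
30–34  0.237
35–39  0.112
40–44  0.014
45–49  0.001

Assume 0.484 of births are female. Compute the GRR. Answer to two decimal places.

Proportion female at birth = 0.484.
Sum of ASFRs = 0.005 + 0.052 + 0.203 + 0.237 + 0.112 + 0.014 + 0.001 = 0.624
TFR = 5 × 0.624 = 3.12
GRR = 0.484 × 3.12 = 1.51008

1.51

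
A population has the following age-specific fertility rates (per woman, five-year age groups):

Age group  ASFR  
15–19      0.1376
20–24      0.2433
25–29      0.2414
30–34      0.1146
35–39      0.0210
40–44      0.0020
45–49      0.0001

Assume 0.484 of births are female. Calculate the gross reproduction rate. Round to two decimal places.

1.84

Proportion female at birth = 0.484.
Sum of ASFRs = 0.1376 + 0.2433 + 0.2414 + 0.1146 + 0.0210 + 0.0020 + 0.0001 = 0.7600
TFR = 5 × 0.7600 = 3.8
GRR = 0.484 × 3.8 = 1.83920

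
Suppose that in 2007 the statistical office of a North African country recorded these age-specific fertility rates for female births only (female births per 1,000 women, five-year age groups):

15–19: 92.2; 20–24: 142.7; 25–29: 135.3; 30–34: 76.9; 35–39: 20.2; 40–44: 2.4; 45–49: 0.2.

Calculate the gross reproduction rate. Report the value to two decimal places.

Sum of female ASFRs = 92.2 + 142.7 + 135.3 + 76.9 + 20.2 + 2.4 + 0.2 = 469.9
GRR = 5 × 469.9 / 1000 = 2.3495

2.35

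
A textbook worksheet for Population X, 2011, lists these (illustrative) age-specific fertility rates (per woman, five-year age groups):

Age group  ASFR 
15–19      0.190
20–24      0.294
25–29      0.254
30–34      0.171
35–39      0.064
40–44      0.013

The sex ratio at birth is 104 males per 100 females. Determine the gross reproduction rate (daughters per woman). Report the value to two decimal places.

2.42

Proportion female at birth = 100 / (100 + 104) = 0.49020.
Sum of ASFRs = 0.190 + 0.294 + 0.254 + 0.171 + 0.064 + 0.013 = 0.986
TFR = 5 × 0.986 = 4.93
GRR = 0.49020 × 4.93 = 2.41669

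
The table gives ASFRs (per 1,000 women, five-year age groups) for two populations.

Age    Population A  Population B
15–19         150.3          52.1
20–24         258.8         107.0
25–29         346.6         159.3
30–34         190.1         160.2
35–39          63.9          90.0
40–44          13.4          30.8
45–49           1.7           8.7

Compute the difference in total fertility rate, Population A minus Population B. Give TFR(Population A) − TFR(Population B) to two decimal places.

Population A:
  Sum of ASFRs = 150.3 + 258.8 + 346.6 + 190.1 + 63.9 + 13.4 + 1.7 = 1024.8
  TFR = 5 × 1024.8 / 1000 = 5.124
Population B:
  Sum of ASFRs = 52.1 + 107.0 + 159.3 + 160.2 + 90.0 + 30.8 + 8.7 = 608.1
  TFR = 5 × 608.1 / 1000 = 3.0405
Difference = 5.124 − 3.0405 = 2.0835

2.08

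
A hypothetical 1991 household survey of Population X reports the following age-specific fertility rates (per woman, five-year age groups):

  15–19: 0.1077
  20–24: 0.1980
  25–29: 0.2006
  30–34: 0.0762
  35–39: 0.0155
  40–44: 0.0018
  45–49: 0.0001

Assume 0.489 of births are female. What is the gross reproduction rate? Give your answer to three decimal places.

1.467

Proportion female at birth = 0.489.
Sum of ASFRs = 0.1077 + 0.1980 + 0.2006 + 0.0762 + 0.0155 + 0.0018 + 0.0001 = 0.5999
TFR = 5 × 0.5999 = 2.9995
GRR = 0.489 × 2.9995 = 1.46676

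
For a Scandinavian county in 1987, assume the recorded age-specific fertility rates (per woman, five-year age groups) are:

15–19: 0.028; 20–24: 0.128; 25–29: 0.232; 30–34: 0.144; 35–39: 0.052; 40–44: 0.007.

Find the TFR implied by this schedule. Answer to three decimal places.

Sum of ASFRs = 0.028 + 0.128 + 0.232 + 0.144 + 0.052 + 0.007 = 0.591
TFR = 5 × 0.591 = 2.955

2.955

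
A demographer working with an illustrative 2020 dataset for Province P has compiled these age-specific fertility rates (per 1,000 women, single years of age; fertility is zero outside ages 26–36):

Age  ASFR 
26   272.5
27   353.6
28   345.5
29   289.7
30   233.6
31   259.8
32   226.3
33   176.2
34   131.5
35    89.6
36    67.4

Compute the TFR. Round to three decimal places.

2.446

Sum of ASFRs = 272.5 + 353.6 + 345.5 + 289.7 + 233.6 + 259.8 + 226.3 + 176.2 + 131.5 + 89.6 + 67.4 = 2445.7
TFR = 2445.7 / 1000 = 2.4457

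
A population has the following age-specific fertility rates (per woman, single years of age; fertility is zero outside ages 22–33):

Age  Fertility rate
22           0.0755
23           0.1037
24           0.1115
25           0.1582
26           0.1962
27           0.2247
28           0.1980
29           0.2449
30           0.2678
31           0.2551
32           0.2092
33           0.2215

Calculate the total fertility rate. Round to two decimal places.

Sum of ASFRs = 0.0755 + 0.1037 + 0.1115 + 0.1582 + 0.1962 + 0.2247 + 0.1980 + 0.2449 + 0.2678 + 0.2551 + 0.2092 + 0.2215 = 2.2663
TFR = 2.2663

2.27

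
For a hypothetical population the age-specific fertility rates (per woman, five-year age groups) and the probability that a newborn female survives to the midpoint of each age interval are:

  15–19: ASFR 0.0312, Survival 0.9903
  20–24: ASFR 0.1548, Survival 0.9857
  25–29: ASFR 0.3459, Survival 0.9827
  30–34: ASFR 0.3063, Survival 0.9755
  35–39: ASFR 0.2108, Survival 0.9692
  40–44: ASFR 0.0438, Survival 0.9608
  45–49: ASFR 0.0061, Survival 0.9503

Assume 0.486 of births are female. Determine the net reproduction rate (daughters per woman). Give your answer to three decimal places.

Proportion female at birth = 0.486.
Weighting each age-specific rate by interval width and survival:
  15–19: 5 × 0.0312 × 0.9903 = 0.15449
  20–24: 5 × 0.1548 × 0.9857 = 0.76293
  25–29: 5 × 0.3459 × 0.9827 = 1.69958
  30–34: 5 × 0.3063 × 0.9755 = 1.49398
  35–39: 5 × 0.2108 × 0.9692 = 1.02154
  40–44: 5 × 0.0438 × 0.9608 = 0.21042
  45–49: 5 × 0.0061 × 0.9503 = 0.02898
Sum = 5.37192
NRR = 0.486 × 5.37192 = 2.61075

2.611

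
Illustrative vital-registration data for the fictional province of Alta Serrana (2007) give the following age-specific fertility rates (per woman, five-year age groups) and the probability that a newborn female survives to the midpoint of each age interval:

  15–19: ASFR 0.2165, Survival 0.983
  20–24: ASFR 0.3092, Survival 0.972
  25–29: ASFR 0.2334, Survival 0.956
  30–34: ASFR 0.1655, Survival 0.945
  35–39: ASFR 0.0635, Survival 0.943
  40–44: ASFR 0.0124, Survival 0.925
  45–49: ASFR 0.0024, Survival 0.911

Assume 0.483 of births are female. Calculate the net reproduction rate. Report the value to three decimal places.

Proportion female at birth = 0.483.
Survival-weighted fertility by age (5·fₓ·Sₓ):
  15–19: 5 × 0.2165 × 0.983 = 1.06410
  20–24: 5 × 0.3092 × 0.972 = 1.50271
  25–29: 5 × 0.2334 × 0.956 = 1.11565
  30–34: 5 × 0.1655 × 0.945 = 0.78199
  35–39: 5 × 0.0635 × 0.943 = 0.29940
  40–44: 5 × 0.0124 × 0.925 = 0.05735
  45–49: 5 × 0.0024 × 0.911 = 0.01093
Sum = 4.83213
NRR = 0.483 × 4.83213 = 2.33392

2.334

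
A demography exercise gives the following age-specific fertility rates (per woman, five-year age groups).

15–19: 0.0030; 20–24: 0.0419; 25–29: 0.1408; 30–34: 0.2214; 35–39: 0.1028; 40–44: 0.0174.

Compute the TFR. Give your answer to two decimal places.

2.64

Sum of ASFRs = 0.0030 + 0.0419 + 0.1408 + 0.2214 + 0.1028 + 0.0174 = 0.5273
TFR = 5 × 0.5273 = 2.6365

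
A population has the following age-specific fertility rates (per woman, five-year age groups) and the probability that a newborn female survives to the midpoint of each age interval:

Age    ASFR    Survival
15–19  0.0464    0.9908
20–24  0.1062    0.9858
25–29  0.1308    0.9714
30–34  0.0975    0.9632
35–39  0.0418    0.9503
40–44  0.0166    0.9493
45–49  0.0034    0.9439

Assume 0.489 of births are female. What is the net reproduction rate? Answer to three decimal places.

1.052

Proportion female at birth = 0.489.
Weighting each age-specific rate by interval width and survival:
  15–19: 5 × 0.0464 × 0.9908 = 0.22987
  20–24: 5 × 0.1062 × 0.9858 = 0.52346
  25–29: 5 × 0.1308 × 0.9714 = 0.63530
  30–34: 5 × 0.0975 × 0.9632 = 0.46956
  35–39: 5 × 0.0418 × 0.9503 = 0.19861
  40–44: 5 × 0.0166 × 0.9493 = 0.07879
  45–49: 5 × 0.0034 × 0.9439 = 0.01605
Sum = 2.15164
NRR = 0.489 × 2.15164 = 1.05215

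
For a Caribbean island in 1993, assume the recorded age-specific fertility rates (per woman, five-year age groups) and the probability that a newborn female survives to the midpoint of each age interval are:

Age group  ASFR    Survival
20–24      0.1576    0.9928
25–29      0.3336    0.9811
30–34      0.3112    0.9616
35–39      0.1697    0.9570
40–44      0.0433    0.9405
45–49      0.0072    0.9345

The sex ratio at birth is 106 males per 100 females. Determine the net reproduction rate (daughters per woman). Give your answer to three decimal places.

2.410

Proportion female at birth = 100 / (100 + 106) = 0.48544.
Per-age-group product (5 × ASFR × survival probability):
  20–24: 5 × 0.1576 × 0.9928 = 0.78233
  25–29: 5 × 0.3336 × 0.9811 = 1.63647
  30–34: 5 × 0.3112 × 0.9616 = 1.49625
  35–39: 5 × 0.1697 × 0.9570 = 0.81201
  40–44: 5 × 0.0433 × 0.9405 = 0.20362
  45–49: 5 × 0.0072 × 0.9345 = 0.03364
Sum = 4.96432
NRR = 0.48544 × 4.96432 = 2.40988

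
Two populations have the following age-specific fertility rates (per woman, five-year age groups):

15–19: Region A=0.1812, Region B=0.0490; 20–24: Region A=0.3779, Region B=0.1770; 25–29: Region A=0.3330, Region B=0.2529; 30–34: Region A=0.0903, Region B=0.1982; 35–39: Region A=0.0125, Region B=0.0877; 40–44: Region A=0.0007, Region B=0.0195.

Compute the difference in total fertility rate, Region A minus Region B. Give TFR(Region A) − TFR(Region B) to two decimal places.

1.06

Region A:
  Sum of ASFRs = 0.1812 + 0.3779 + 0.3330 + 0.0903 + 0.0125 + 0.0007 = 0.9956
  TFR = 5 × 0.9956 = 4.978
Region B:
  Sum of ASFRs = 0.0490 + 0.1770 + 0.2529 + 0.1982 + 0.0877 + 0.0195 = 0.7843
  TFR = 5 × 0.7843 = 3.9215
Difference = 4.978 − 3.9215 = 1.0565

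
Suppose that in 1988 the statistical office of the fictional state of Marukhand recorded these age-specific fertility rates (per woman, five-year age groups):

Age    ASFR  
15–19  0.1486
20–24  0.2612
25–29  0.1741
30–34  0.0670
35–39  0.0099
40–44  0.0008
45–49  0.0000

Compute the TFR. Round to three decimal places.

Sum of ASFRs = 0.1486 + 0.2612 + 0.1741 + 0.0670 + 0.0099 + 0.0008 + 0.0000 = 0.6616
TFR = 5 × 0.6616 = 3.308

3.308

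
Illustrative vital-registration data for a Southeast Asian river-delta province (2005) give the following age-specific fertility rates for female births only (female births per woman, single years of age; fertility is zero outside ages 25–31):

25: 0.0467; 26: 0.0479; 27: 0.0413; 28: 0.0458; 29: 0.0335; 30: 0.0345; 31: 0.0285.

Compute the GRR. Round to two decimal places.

0.28

Sum of female ASFRs = 0.0467 + 0.0479 + 0.0413 + 0.0458 + 0.0335 + 0.0345 + 0.0285 = 0.2782
GRR = 0.2782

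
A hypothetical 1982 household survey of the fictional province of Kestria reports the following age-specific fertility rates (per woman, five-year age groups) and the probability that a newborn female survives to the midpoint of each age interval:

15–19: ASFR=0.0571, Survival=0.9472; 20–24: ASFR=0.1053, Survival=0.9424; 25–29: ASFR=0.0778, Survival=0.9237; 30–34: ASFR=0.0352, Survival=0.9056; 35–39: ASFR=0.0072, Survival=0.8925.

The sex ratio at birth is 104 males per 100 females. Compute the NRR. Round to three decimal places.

Proportion female at birth = 100 / (100 + 104) = 0.49020.
Weighting each age-specific rate by interval width and survival:
  15–19: 5 × 0.0571 × 0.9472 = 0.27043
  20–24: 5 × 0.1053 × 0.9424 = 0.49617
  25–29: 5 × 0.0778 × 0.9237 = 0.35932
  30–34: 5 × 0.0352 × 0.9056 = 0.15939
  35–39: 5 × 0.0072 × 0.8925 = 0.03213
Sum = 1.31744
NRR = 0.49020 × 1.31744 = 0.64581

0.646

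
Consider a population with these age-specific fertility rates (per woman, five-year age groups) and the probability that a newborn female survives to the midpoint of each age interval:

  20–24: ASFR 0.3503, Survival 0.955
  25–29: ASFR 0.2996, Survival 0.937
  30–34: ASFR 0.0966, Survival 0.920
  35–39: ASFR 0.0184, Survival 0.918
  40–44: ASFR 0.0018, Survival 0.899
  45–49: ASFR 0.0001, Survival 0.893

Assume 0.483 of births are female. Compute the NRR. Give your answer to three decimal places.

1.745

Proportion female at birth = 0.483.
Survival-weighted fertility by age (5·fₓ·Sₓ):
  20–24: 5 × 0.3503 × 0.955 = 1.67268
  25–29: 5 × 0.2996 × 0.937 = 1.40363
  30–34: 5 × 0.0966 × 0.920 = 0.44436
  35–39: 5 × 0.0184 × 0.918 = 0.08446
  40–44: 5 × 0.0018 × 0.899 = 0.00809
  45–49: 5 × 0.0001 × 0.893 = 0.00045
Sum = 3.61367
NRR = 0.483 × 3.61367 = 1.74540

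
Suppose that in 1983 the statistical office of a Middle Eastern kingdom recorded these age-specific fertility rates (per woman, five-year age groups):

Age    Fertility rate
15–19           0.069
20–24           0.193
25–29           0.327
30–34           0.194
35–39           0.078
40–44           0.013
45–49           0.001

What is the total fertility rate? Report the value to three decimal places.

4.375

Sum of ASFRs = 0.069 + 0.193 + 0.327 + 0.194 + 0.078 + 0.013 + 0.001 = 0.875
TFR = 5 × 0.875 = 4.375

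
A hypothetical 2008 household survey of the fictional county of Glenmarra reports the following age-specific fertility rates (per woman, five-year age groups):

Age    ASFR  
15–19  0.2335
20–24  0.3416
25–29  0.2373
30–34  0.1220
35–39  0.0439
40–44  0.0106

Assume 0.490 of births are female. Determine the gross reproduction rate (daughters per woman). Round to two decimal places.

Proportion female at birth = 0.490.
Sum of ASFRs = 0.2335 + 0.3416 + 0.2373 + 0.1220 + 0.0439 + 0.0106 = 0.9889
TFR = 5 × 0.9889 = 4.9445
GRR = 0.490 × 4.9445 = 2.42281

2.42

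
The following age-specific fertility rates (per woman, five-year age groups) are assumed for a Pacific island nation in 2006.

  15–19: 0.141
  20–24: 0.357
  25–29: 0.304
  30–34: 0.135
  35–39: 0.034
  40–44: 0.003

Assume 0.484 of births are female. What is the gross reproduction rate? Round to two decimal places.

Proportion female at birth = 0.484.
Sum of ASFRs = 0.141 + 0.357 + 0.304 + 0.135 + 0.034 + 0.003 = 0.974
TFR = 5 × 0.974 = 4.87
GRR = 0.484 × 4.87 = 2.35708

2.36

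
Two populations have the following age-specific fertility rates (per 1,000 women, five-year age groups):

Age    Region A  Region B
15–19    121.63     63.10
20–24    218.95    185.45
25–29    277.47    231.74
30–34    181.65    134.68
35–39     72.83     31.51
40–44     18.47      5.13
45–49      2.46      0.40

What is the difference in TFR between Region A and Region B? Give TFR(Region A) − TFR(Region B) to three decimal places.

1.207

Region A:
  Sum of ASFRs = 121.63 + 218.95 + 277.47 + 181.65 + 72.83 + 18.47 + 2.46 = 893.46
  TFR = 5 × 893.46 / 1000 = 4.4673
Region B:
  Sum of ASFRs = 63.10 + 185.45 + 231.74 + 134.68 + 31.51 + 5.13 + 0.40 = 652.01
  TFR = 5 × 652.01 / 1000 = 3.26005
Difference = 4.4673 − 3.26005 = 1.20725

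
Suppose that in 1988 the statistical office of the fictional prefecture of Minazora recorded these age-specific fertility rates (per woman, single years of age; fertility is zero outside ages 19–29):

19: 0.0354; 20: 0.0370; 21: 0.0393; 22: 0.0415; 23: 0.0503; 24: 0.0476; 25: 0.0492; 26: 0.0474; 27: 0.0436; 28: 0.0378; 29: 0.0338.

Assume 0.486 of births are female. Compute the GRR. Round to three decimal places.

Proportion female at birth = 0.486.
Sum of ASFRs = 0.0354 + 0.0370 + 0.0393 + 0.0415 + 0.0503 + 0.0476 + 0.0492 + 0.0474 + 0.0436 + 0.0378 + 0.0338 = 0.4629
TFR = 0.4629
GRR = 0.486 × 0.4629 = 0.22497

0.225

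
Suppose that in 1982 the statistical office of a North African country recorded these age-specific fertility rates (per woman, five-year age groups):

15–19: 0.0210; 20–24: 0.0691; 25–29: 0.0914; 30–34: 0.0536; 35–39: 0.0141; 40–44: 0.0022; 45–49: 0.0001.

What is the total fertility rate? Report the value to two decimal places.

1.26

Sum of ASFRs = 0.0210 + 0.0691 + 0.0914 + 0.0536 + 0.0141 + 0.0022 + 0.0001 = 0.2515
TFR = 5 × 0.2515 = 1.2575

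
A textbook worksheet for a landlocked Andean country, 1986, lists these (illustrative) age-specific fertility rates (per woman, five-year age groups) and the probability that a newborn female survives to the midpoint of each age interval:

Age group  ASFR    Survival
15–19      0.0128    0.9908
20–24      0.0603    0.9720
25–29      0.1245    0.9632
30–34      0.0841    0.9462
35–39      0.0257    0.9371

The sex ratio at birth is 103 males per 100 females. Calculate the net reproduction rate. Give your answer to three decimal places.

Proportion female at birth = 100 / (100 + 103) = 0.49261.
Each age group contributes 5 × ASFR × survival:
  15–19: 5 × 0.0128 × 0.9908 = 0.06341
  20–24: 5 × 0.0603 × 0.9720 = 0.29306
  25–29: 5 × 0.1245 × 0.9632 = 0.59959
  30–34: 5 × 0.0841 × 0.9462 = 0.39788
  35–39: 5 × 0.0257 × 0.9371 = 0.12042
Sum = 1.47436
NRR = 0.49261 × 1.47436 = 0.72628
An NRR under 1 implies long-run decline under these rates.

0.726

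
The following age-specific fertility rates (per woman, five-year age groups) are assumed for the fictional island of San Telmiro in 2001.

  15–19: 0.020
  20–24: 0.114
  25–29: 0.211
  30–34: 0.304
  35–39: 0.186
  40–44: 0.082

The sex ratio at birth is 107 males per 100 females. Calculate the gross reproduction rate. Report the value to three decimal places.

Proportion female at birth = 100 / (100 + 107) = 0.48309.
Sum of ASFRs = 0.020 + 0.114 + 0.211 + 0.304 + 0.186 + 0.082 = 0.917
TFR = 5 × 0.917 = 4.585
GRR = 0.48309 × 4.585 = 2.21497

2.215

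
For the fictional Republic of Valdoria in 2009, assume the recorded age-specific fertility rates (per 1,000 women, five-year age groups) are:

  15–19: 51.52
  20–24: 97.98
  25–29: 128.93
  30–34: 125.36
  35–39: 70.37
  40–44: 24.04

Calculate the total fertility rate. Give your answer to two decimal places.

Sum of ASFRs = 51.52 + 97.98 + 128.93 + 125.36 + 70.37 + 24.04 = 498.20
TFR = 5 × 498.20 / 1000 = 2.491

2.49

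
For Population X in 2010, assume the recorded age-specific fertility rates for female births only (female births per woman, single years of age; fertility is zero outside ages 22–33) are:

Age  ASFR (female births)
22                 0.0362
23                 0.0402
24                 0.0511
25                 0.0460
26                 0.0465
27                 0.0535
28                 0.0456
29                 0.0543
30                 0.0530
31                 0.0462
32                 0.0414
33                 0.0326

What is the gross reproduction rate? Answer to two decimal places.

Sum of female ASFRs = 0.0362 + 0.0402 + 0.0511 + 0.0460 + 0.0465 + 0.0535 + 0.0456 + 0.0543 + 0.0530 + 0.0462 + 0.0414 + 0.0326 = 0.5466
GRR = 0.5466

0.55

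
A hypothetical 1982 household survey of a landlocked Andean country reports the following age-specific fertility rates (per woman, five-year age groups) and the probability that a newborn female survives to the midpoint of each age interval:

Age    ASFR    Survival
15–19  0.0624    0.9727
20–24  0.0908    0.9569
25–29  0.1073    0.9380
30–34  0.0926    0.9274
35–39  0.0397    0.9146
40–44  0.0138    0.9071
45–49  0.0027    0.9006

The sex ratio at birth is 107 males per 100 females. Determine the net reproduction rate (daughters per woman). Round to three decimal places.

0.931

Proportion female at birth = 100 / (100 + 107) = 0.48309.
Survival-weighted fertility by age (5·fₓ·Sₓ):
  15–19: 5 × 0.0624 × 0.9727 = 0.30348
  20–24: 5 × 0.0908 × 0.9569 = 0.43443
  25–29: 5 × 0.1073 × 0.9380 = 0.50324
  30–34: 5 × 0.0926 × 0.9274 = 0.42939
  35–39: 5 × 0.0397 × 0.9146 = 0.18155
  40–44: 5 × 0.0138 × 0.9071 = 0.06259
  45–49: 5 × 0.0027 × 0.9006 = 0.01216
Sum = 1.92684
NRR = 0.48309 × 1.92684 = 0.93084
With NRR below 1 the population is below replacement fertility.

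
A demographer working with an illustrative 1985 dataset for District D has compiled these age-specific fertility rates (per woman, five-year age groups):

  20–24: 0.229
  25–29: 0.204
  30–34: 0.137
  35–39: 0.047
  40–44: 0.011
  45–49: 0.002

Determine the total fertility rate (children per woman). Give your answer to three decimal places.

Sum of ASFRs = 0.229 + 0.204 + 0.137 + 0.047 + 0.011 + 0.002 = 0.630
TFR = 5 × 0.630 = 3.15

3.150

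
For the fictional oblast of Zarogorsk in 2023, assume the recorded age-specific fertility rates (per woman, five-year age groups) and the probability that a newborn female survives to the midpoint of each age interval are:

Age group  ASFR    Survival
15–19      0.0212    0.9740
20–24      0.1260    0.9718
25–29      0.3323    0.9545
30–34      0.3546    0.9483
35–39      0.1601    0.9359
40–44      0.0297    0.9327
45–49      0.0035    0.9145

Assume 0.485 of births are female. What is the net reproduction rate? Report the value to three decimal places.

Proportion female at birth = 0.485.
Per-age-group product (5 × ASFR × survival probability):
  15–19: 5 × 0.0212 × 0.9740 = 0.10324
  20–24: 5 × 0.1260 × 0.9718 = 0.61223
  25–29: 5 × 0.3323 × 0.9545 = 1.58590
  30–34: 5 × 0.3546 × 0.9483 = 1.68134
  35–39: 5 × 0.1601 × 0.9359 = 0.74919
  40–44: 5 × 0.0297 × 0.9327 = 0.13851
  45–49: 5 × 0.0035 × 0.9145 = 0.01600
Sum = 4.88641
NRR = 0.485 × 4.88641 = 2.36991
An NRR exceeding 1 indicates intrinsic growth under these rates.

2.370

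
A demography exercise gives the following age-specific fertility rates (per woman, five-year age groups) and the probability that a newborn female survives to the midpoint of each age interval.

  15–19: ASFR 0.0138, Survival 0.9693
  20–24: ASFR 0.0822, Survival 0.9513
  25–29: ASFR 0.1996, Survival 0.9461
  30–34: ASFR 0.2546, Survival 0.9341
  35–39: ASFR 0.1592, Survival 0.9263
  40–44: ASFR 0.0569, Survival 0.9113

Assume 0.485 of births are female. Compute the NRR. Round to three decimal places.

Proportion female at birth = 0.485.
Per-age-group product (5 × ASFR × survival probability):
  15–19: 5 × 0.0138 × 0.9693 = 0.06688
  20–24: 5 × 0.0822 × 0.9513 = 0.39098
  25–29: 5 × 0.1996 × 0.9461 = 0.94421
  30–34: 5 × 0.2546 × 0.9341 = 1.18911
  35–39: 5 × 0.1592 × 0.9263 = 0.73733
  40–44: 5 × 0.0569 × 0.9113 = 0.25926
Sum = 3.58777
NRR = 0.485 × 3.58777 = 1.74007
NRR > 1, so each generation more than replaces itself.

1.740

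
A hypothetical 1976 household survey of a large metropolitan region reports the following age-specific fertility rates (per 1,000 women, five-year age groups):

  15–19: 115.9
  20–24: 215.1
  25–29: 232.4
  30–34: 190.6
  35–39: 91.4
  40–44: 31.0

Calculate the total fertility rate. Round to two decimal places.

4.38

Sum of ASFRs = 115.9 + 215.1 + 232.4 + 190.6 + 91.4 + 31.0 = 876.4
TFR = 5 × 876.4 / 1000 = 4.382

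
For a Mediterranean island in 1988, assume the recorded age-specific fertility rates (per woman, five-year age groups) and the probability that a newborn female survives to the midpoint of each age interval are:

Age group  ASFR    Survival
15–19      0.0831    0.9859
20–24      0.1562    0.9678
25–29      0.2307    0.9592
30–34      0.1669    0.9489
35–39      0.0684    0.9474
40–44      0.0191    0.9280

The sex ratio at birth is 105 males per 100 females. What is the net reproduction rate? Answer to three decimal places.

1.696

Proportion female at birth = 100 / (100 + 105) = 0.48780.
Weighting each age-specific rate by interval width and survival:
  15–19: 5 × 0.0831 × 0.9859 = 0.40964
  20–24: 5 × 0.1562 × 0.9678 = 0.75585
  25–29: 5 × 0.2307 × 0.9592 = 1.10644
  30–34: 5 × 0.1669 × 0.9489 = 0.79186
  35–39: 5 × 0.0684 × 0.9474 = 0.32401
  40–44: 5 × 0.0191 × 0.9280 = 0.08862
Sum = 3.47642
NRR = 0.48780 × 3.47642 = 1.69580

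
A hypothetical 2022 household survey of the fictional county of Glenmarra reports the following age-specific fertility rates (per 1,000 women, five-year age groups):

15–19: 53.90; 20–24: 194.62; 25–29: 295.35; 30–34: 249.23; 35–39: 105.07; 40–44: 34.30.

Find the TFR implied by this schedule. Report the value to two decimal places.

4.66

Sum of ASFRs = 53.90 + 194.62 + 295.35 + 249.23 + 105.07 + 34.30 = 932.47
TFR = 5 × 932.47 / 1000 = 4.66235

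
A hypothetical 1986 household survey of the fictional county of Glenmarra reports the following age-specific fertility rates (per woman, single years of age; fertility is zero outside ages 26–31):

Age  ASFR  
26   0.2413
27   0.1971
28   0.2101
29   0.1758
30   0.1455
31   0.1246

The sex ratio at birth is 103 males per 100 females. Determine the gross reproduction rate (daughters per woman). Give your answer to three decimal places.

0.539

Proportion female at birth = 100 / (100 + 103) = 0.49261.
Sum of ASFRs = 0.2413 + 0.1971 + 0.2101 + 0.1758 + 0.1455 + 0.1246 = 1.0944
TFR = 1.0944
GRR = 0.49261 × 1.0944 = 0.53911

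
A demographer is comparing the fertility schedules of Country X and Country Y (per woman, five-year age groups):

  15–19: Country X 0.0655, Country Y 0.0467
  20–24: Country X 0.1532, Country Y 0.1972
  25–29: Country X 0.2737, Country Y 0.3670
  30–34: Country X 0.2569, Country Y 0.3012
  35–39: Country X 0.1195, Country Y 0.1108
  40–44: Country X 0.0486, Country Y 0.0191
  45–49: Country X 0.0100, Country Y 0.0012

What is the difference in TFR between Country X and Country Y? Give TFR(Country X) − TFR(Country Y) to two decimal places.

Country X:
  Sum of ASFRs = 0.0655 + 0.1532 + 0.2737 + 0.2569 + 0.1195 + 0.0486 + 0.0100 = 0.9274
  TFR = 5 × 0.9274 = 4.637
Country Y:
  Sum of ASFRs = 0.0467 + 0.1972 + 0.3670 + 0.3012 + 0.1108 + 0.0191 + 0.0012 = 1.0432
  TFR = 5 × 1.0432 = 5.216
Difference = 4.637 − 5.216 = -0.579

-0.58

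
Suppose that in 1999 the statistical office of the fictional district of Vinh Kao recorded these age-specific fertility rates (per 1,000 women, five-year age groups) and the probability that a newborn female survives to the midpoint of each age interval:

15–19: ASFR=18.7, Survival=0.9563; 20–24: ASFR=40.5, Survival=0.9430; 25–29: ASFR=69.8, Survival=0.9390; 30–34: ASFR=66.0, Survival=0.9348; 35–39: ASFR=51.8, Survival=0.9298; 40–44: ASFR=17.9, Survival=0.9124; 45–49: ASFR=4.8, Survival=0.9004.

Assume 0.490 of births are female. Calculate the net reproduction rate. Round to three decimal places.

Proportion female at birth = 0.490.
Weighting each age-specific rate by interval width and survival:
  15–19: 5 × 18.7/1000 × 0.9563 = 0.08941
  20–24: 5 × 40.5/1000 × 0.9430 = 0.19096
  25–29: 5 × 69.8/1000 × 0.9390 = 0.32771
  30–34: 5 × 66.0/1000 × 0.9348 = 0.30848
  35–39: 5 × 51.8/1000 × 0.9298 = 0.24082
  40–44: 5 × 17.9/1000 × 0.9124 = 0.08166
  45–49: 5 × 4.8/1000 × 0.9004 = 0.02161
Sum = 1.26065
NRR = 0.490 × 1.26065 = 0.61772
NRR < 1, so the cohort does not fully replace itself.

0.618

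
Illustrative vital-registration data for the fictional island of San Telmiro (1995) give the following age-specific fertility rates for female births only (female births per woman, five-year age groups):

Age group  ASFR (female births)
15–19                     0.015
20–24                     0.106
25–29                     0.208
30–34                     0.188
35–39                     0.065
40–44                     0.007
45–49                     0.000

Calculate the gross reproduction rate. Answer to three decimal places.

2.945

Sum of female ASFRs = 0.015 + 0.106 + 0.208 + 0.188 + 0.065 + 0.007 + 0.000 = 0.589
GRR = 5 × 0.589 = 2.945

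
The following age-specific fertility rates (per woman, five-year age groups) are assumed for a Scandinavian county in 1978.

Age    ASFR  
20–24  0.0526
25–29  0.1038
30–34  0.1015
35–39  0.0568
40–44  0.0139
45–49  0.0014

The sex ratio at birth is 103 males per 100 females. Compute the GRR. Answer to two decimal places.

0.81

Proportion female at birth = 100 / (100 + 103) = 0.49261.
Sum of ASFRs = 0.0526 + 0.1038 + 0.1015 + 0.0568 + 0.0139 + 0.0014 = 0.3300
TFR = 5 × 0.3300 = 1.65
GRR = 0.49261 × 1.65 = 0.81281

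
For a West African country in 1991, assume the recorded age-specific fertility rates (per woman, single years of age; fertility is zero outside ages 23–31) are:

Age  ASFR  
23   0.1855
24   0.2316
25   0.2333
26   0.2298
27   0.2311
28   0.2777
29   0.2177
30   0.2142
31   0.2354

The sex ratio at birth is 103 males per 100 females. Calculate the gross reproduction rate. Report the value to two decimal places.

Proportion female at birth = 100 / (100 + 103) = 0.49261.
Sum of ASFRs = 0.1855 + 0.2316 + 0.2333 + 0.2298 + 0.2311 + 0.2777 + 0.2177 + 0.2142 + 0.2354 = 2.0563
TFR = 2.0563
GRR = 0.49261 × 2.0563 = 1.01295

1.01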